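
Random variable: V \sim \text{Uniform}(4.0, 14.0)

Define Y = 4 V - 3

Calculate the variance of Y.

For Y = aV + b: Var(Y) = a² * Var(V)
Var(V) = (14 - 4)^2/12 = 8.3333333
Var(Y) = 4² * 8.3333333 = 16 * 8.3333333 = 133.33333

133.33333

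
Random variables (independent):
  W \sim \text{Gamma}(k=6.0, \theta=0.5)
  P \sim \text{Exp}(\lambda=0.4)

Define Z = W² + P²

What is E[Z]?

E[Z] = E[W²] + E[P²]
E[W²] = Var(W) + E[W]² = 1.5 + 9 = 10.5
E[P²] = Var(P) + E[P]² = 6.25 + 6.25 = 12.5
E[Z] = 10.5 + 12.5 = 23

23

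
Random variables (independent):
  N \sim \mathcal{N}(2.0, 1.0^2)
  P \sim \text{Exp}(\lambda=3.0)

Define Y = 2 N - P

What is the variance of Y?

For independent RVs: Var(aX + bY) = a²Var(X) + b²Var(Y)
Var(N) = 1
Var(P) = 0.11111111
Var(Y) = 2²*1 + (-1)²*0.11111111
= 4*1 + 1*0.11111111 = 4.1111111

4.1111111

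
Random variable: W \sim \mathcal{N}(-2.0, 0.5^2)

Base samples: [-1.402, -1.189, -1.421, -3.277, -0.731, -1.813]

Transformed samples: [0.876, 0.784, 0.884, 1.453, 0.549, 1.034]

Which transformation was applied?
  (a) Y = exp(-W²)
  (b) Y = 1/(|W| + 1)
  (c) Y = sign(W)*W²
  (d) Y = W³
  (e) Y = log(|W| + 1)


Checking option (e) Y = log(|W| + 1):
  W = -1.402 -> Y = 0.876 ✓
  W = -1.189 -> Y = 0.784 ✓
  W = -1.421 -> Y = 0.884 ✓
All samples match this transformation.

(e) log(|W| + 1)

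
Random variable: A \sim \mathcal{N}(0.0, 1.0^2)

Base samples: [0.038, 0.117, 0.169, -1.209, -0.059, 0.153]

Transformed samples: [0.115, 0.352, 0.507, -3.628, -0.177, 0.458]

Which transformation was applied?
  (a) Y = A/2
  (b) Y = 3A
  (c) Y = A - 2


Checking option (b) Y = 3A:
  A = 0.038 -> Y = 0.115 ✓
  A = 0.117 -> Y = 0.352 ✓
  A = 0.169 -> Y = 0.507 ✓
All samples match this transformation.

(b) 3A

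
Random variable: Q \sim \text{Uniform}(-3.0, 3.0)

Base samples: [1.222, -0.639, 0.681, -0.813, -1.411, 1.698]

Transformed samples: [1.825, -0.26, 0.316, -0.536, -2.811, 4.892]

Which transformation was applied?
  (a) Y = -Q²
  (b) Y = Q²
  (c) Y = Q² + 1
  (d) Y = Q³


Checking option (d) Y = Q³:
  Q = 1.222 -> Y = 1.825 ✓
  Q = -0.639 -> Y = -0.26 ✓
  Q = 0.681 -> Y = 0.316 ✓
All samples match this transformation.

(d) Q³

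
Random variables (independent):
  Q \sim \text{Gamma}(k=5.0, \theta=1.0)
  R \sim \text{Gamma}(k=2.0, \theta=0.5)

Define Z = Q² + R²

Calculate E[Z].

E[Z] = E[Q²] + E[R²]
E[Q²] = Var(Q) + E[Q]² = 5 + 25 = 30
E[R²] = Var(R) + E[R]² = 0.5 + 1 = 1.5
E[Z] = 30 + 1.5 = 31.5

31.5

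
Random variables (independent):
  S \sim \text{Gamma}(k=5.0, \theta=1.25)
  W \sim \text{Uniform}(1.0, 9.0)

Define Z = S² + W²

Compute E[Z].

E[Z] = E[S²] + E[W²]
E[S²] = Var(S) + E[S]² = 7.8125 + 39.0625 = 46.875
E[W²] = Var(W) + E[W]² = 5.3333333 + 25 = 30.333333
E[Z] = 46.875 + 30.333333 = 77.208333

77.208333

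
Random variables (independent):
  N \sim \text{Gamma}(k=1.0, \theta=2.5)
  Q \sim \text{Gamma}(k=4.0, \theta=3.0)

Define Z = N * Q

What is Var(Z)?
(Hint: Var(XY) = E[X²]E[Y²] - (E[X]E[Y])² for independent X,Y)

Var(XY) = E[X²]E[Y²] - (E[X]E[Y])²
E[N] = 2.5, Var(N) = 6.25
E[Q] = 12, Var(Q) = 36
E[N²] = 6.25 + 2.5² = 12.5
E[Q²] = 36 + 12² = 180
Var(Z) = 12.5*180 - (2.5*12)²
= 2250 - 900 = 1350

1350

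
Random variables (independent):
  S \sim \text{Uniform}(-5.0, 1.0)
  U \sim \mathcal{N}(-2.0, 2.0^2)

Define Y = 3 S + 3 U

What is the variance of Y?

For independent RVs: Var(aX + bY) = a²Var(X) + b²Var(Y)
Var(S) = 3
Var(U) = 4
Var(Y) = 3²*3 + 3²*4
= 9*3 + 9*4 = 63

63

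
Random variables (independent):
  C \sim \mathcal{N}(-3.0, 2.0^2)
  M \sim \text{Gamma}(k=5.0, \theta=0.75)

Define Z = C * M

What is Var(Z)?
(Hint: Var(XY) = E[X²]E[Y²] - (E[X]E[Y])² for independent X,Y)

Var(XY) = E[X²]E[Y²] - (E[X]E[Y])²
E[C] = -3, Var(C) = 4
E[M] = 3.75, Var(M) = 2.8125
E[C²] = 4 + (-3)² = 13
E[M²] = 2.8125 + 3.75² = 16.875
Var(Z) = 13*16.875 - (-3*3.75)²
= 219.375 - 126.5625 = 92.8125

92.8125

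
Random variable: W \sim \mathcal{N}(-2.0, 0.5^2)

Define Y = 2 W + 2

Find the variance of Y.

For Y = aW + b: Var(Y) = a² * Var(W)
Var(W) = 0.5^2 = 0.25
Var(Y) = 2² * 0.25 = 4 * 0.25 = 1

1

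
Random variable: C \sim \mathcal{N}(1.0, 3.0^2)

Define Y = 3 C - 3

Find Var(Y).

For Y = aC + b: Var(Y) = a² * Var(C)
Var(C) = 3.0^2 = 9
Var(Y) = 3² * 9 = 9 * 9 = 81

81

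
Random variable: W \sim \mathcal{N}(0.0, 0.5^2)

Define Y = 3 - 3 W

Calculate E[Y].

For Y = -3W + 3:
E[Y] = -3 * E[W] + 3
E[W] = 0.0 = 0
E[Y] = -3 * 0 + 3 = 3

3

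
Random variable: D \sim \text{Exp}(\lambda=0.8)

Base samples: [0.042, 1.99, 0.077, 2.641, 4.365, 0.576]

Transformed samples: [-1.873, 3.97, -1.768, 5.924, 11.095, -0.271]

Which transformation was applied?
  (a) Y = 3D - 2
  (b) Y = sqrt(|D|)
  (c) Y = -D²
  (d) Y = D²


Checking option (a) Y = 3D - 2:
  D = 0.042 -> Y = -1.873 ✓
  D = 1.99 -> Y = 3.97 ✓
  D = 0.077 -> Y = -1.768 ✓
All samples match this transformation.

(a) 3D - 2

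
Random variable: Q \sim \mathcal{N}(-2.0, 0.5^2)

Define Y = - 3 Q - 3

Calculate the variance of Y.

For Y = aQ + b: Var(Y) = a² * Var(Q)
Var(Q) = 0.5^2 = 0.25
Var(Y) = (-3)² * 0.25 = 9 * 0.25 = 2.25

2.25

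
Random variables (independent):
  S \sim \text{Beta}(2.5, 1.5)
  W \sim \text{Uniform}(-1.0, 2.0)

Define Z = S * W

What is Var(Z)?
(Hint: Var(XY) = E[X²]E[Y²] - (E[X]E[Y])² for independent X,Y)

Var(XY) = E[X²]E[Y²] - (E[X]E[Y])²
E[S] = 0.625, Var(S) = 0.046875
E[W] = 0.5, Var(W) = 0.75
E[S²] = 0.046875 + 0.625² = 0.4375
E[W²] = 0.75 + 0.5² = 1
Var(Z) = 0.4375*1 - (0.625*0.5)²
= 0.4375 - 0.09765625 = 0.33984375

0.33984375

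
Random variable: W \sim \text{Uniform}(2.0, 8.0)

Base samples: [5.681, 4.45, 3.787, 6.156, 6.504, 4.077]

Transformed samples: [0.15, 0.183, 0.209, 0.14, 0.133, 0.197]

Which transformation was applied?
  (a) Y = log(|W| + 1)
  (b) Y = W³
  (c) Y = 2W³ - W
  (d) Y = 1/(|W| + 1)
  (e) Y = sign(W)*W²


Checking option (d) Y = 1/(|W| + 1):
  W = 5.681 -> Y = 0.15 ✓
  W = 4.45 -> Y = 0.183 ✓
  W = 3.787 -> Y = 0.209 ✓
All samples match this transformation.

(d) 1/(|W| + 1)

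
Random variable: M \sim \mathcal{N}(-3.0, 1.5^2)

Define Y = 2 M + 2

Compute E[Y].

For Y = 2M + 2:
E[Y] = 2 * E[M] + 2
E[M] = -3.0 = -3
E[Y] = 2 * (-3) + 2 = -4

-4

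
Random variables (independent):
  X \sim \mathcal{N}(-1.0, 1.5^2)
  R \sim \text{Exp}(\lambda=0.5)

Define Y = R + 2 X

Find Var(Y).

For independent RVs: Var(aX + bY) = a²Var(X) + b²Var(Y)
Var(X) = 2.25
Var(R) = 4
Var(Y) = 2²*2.25 + 1²*4
= 4*2.25 + 1*4 = 13

13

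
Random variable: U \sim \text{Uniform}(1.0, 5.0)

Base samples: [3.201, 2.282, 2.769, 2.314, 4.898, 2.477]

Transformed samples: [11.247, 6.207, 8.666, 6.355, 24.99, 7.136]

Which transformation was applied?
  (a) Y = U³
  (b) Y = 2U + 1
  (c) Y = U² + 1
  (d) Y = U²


Checking option (c) Y = U² + 1:
  U = 3.201 -> Y = 11.247 ✓
  U = 2.282 -> Y = 6.207 ✓
  U = 2.769 -> Y = 8.666 ✓
All samples match this transformation.

(c) U² + 1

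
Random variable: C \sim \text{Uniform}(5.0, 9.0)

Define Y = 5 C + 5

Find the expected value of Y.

For Y = 5C + 5:
E[Y] = 5 * E[C] + 5
E[C] = (5 + 9)/2 = 7
E[Y] = 5 * 7 + 5 = 40

40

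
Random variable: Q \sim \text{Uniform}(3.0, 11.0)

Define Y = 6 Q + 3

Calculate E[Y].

For Y = 6Q + 3:
E[Y] = 6 * E[Q] + 3
E[Q] = (3 + 11)/2 = 7
E[Y] = 6 * 7 + 3 = 45

45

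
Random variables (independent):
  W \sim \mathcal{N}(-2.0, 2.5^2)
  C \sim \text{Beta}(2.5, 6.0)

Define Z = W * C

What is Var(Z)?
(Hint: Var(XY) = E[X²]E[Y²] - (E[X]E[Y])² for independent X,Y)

Var(XY) = E[X²]E[Y²] - (E[X]E[Y])²
E[W] = -2, Var(W) = 6.25
E[C] = 0.29411765, Var(C) = 0.021853943
E[W²] = 6.25 + (-2)² = 10.25
E[C²] = 0.021853943 + 0.29411765² = 0.10835913
Var(Z) = 10.25*0.10835913 - (-2*0.29411765)²
= 1.1106811 - 0.34602076 = 0.76466035

0.76466035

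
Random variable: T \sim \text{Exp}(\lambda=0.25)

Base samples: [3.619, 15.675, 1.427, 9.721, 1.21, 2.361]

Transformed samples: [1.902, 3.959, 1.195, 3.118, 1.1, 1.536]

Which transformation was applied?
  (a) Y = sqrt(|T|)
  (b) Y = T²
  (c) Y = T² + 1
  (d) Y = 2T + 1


Checking option (a) Y = sqrt(|T|):
  T = 3.619 -> Y = 1.902 ✓
  T = 15.675 -> Y = 3.959 ✓
  T = 1.427 -> Y = 1.195 ✓
All samples match this transformation.

(a) sqrt(|T|)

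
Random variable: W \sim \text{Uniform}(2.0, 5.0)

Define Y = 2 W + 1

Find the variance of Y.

For Y = aW + b: Var(Y) = a² * Var(W)
Var(W) = (5 - 2)^2/12 = 0.75
Var(Y) = 2² * 0.75 = 4 * 0.75 = 3

3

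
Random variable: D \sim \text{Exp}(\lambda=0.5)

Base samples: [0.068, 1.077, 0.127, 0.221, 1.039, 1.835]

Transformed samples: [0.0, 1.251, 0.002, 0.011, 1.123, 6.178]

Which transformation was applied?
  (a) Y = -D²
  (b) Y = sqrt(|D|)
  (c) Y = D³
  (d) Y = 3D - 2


Checking option (c) Y = D³:
  D = 0.068 -> Y = 0.0 ✓
  D = 1.077 -> Y = 1.251 ✓
  D = 0.127 -> Y = 0.002 ✓
All samples match this transformation.

(c) D³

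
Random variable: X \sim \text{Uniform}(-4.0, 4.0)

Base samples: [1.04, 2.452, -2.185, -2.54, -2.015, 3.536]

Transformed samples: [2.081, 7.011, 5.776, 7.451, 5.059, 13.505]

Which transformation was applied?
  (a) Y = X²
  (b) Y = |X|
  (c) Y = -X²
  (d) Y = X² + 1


Checking option (d) Y = X² + 1:
  X = 1.04 -> Y = 2.081 ✓
  X = 2.452 -> Y = 7.011 ✓
  X = -2.185 -> Y = 5.776 ✓
All samples match this transformation.

(d) X² + 1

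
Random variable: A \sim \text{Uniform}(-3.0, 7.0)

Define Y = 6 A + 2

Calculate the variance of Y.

For Y = aA + b: Var(Y) = a² * Var(A)
Var(A) = (7 + 3)^2/12 = 8.3333333
Var(Y) = 6² * 8.3333333 = 36 * 8.3333333 = 300

300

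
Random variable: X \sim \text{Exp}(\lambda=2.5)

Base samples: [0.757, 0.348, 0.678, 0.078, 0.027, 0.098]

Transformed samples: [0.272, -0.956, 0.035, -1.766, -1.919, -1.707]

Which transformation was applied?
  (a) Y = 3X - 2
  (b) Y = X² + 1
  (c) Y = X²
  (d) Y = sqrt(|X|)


Checking option (a) Y = 3X - 2:
  X = 0.757 -> Y = 0.272 ✓
  X = 0.348 -> Y = -0.956 ✓
  X = 0.678 -> Y = 0.035 ✓
All samples match this transformation.

(a) 3X - 2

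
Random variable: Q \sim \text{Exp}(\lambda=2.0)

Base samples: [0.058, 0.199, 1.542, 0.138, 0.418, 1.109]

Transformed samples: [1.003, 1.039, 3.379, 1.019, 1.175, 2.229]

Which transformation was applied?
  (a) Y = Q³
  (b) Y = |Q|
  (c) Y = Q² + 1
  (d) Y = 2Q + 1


Checking option (c) Y = Q² + 1:
  Q = 0.058 -> Y = 1.003 ✓
  Q = 0.199 -> Y = 1.039 ✓
  Q = 1.542 -> Y = 3.379 ✓
All samples match this transformation.

(c) Q² + 1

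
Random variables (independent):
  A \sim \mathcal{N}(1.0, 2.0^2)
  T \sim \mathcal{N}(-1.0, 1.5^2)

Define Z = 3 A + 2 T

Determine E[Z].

E[Z] = 3*E[A] + 2*E[T]
E[A] = 1
E[T] = -1
E[Z] = 3*1 + 2*(-1) = 1

1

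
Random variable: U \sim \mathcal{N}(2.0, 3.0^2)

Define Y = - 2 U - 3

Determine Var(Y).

For Y = aU + b: Var(Y) = a² * Var(U)
Var(U) = 3.0^2 = 9
Var(Y) = (-2)² * 9 = 4 * 9 = 36

36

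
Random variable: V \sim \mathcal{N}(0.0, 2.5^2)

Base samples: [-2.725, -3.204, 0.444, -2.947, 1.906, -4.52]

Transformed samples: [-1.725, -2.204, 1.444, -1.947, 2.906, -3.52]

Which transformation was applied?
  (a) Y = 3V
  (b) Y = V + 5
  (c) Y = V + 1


Checking option (c) Y = V + 1:
  V = -2.725 -> Y = -1.725 ✓
  V = -3.204 -> Y = -2.204 ✓
  V = 0.444 -> Y = 1.444 ✓
All samples match this transformation.

(c) V + 1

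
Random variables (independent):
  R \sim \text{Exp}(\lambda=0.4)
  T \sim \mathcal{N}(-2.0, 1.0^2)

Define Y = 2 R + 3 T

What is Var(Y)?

For independent RVs: Var(aX + bY) = a²Var(X) + b²Var(Y)
Var(R) = 6.25
Var(T) = 1
Var(Y) = 2²*6.25 + 3²*1
= 4*6.25 + 9*1 = 34

34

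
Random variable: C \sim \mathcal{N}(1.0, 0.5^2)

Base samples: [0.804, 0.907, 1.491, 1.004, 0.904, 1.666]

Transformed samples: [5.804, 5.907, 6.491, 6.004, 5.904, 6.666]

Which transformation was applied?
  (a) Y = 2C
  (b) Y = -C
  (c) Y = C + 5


Checking option (c) Y = C + 5:
  C = 0.804 -> Y = 5.804 ✓
  C = 0.907 -> Y = 5.907 ✓
  C = 1.491 -> Y = 6.491 ✓
All samples match this transformation.

(c) C + 5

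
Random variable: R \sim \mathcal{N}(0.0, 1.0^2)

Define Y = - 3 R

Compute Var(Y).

For Y = aR + b: Var(Y) = a² * Var(R)
Var(R) = 1.0^2 = 1
Var(Y) = (-3)² * 1 = 9 * 1 = 9

9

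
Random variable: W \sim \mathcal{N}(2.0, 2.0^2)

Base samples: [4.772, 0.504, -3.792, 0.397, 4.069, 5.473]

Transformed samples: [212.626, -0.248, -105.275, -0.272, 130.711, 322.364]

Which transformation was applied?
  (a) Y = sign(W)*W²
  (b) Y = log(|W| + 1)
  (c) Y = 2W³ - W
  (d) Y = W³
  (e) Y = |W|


Checking option (c) Y = 2W³ - W:
  W = 4.772 -> Y = 212.626 ✓
  W = 0.504 -> Y = -0.248 ✓
  W = -3.792 -> Y = -105.275 ✓
All samples match this transformation.

(c) 2W³ - W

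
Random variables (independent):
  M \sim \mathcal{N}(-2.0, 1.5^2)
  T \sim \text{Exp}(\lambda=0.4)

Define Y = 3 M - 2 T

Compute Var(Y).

For independent RVs: Var(aX + bY) = a²Var(X) + b²Var(Y)
Var(M) = 2.25
Var(T) = 6.25
Var(Y) = 3²*2.25 + (-2)²*6.25
= 9*2.25 + 4*6.25 = 45.25

45.25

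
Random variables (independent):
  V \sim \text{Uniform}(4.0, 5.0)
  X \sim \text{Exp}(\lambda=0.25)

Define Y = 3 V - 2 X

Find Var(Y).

For independent RVs: Var(aX + bY) = a²Var(X) + b²Var(Y)
Var(V) = 0.083333333
Var(X) = 16
Var(Y) = 3²*0.083333333 + (-2)²*16
= 9*0.083333333 + 4*16 = 64.75

64.75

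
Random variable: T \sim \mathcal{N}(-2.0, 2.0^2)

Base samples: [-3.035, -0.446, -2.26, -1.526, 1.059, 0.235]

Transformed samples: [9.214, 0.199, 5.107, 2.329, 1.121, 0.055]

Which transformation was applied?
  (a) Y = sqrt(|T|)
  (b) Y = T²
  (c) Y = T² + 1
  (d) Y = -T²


Checking option (b) Y = T²:
  T = -3.035 -> Y = 9.214 ✓
  T = -0.446 -> Y = 0.199 ✓
  T = -2.26 -> Y = 5.107 ✓
All samples match this transformation.

(b) T²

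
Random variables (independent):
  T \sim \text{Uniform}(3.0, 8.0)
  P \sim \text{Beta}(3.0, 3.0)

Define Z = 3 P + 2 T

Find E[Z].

E[Z] = 2*E[T] + 3*E[P]
E[T] = 5.5
E[P] = 0.5
E[Z] = 2*5.5 + 3*0.5 = 12.5

12.5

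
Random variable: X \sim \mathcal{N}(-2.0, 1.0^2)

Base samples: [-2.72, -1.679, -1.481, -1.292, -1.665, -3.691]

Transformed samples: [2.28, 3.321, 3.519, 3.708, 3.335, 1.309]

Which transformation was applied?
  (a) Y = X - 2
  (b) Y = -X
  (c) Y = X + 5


Checking option (c) Y = X + 5:
  X = -2.72 -> Y = 2.28 ✓
  X = -1.679 -> Y = 3.321 ✓
  X = -1.481 -> Y = 3.519 ✓
All samples match this transformation.

(c) X + 5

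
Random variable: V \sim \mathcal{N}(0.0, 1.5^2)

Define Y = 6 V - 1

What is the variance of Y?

For Y = aV + b: Var(Y) = a² * Var(V)
Var(V) = 1.5^2 = 2.25
Var(Y) = 6² * 2.25 = 36 * 2.25 = 81

81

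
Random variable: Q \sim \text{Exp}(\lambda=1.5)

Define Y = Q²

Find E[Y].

Using E[X²] = Var(X) + (E[X])²:
E[Q] = 0.66666667
Var(Q) = 1/1.5^2 = 0.44444444
E[Q²] = 0.44444444 + 0.66666667² = 0.44444444 + 0.44444444 = 0.88888889

0.88888889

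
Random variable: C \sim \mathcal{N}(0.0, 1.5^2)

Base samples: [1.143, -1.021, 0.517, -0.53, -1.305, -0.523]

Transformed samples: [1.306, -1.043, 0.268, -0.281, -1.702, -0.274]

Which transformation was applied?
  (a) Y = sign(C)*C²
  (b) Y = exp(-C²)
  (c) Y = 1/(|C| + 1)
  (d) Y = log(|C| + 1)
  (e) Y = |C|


Checking option (a) Y = sign(C)*C²:
  C = 1.143 -> Y = 1.306 ✓
  C = -1.021 -> Y = -1.043 ✓
  C = 0.517 -> Y = 0.268 ✓
All samples match this transformation.

(a) sign(C)*C²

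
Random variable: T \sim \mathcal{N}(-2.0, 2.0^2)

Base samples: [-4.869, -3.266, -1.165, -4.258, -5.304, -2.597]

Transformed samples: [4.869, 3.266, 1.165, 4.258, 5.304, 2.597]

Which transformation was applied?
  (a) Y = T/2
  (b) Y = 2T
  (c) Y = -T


Checking option (c) Y = -T:
  T = -4.869 -> Y = 4.869 ✓
  T = -3.266 -> Y = 3.266 ✓
  T = -1.165 -> Y = 1.165 ✓
All samples match this transformation.

(c) -T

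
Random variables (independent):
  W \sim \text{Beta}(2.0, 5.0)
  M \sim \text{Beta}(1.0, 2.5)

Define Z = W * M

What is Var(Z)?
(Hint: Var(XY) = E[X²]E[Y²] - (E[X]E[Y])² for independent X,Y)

Var(XY) = E[X²]E[Y²] - (E[X]E[Y])²
E[W] = 0.28571429, Var(W) = 0.025510204
E[M] = 0.28571429, Var(M) = 0.045351474
E[W²] = 0.025510204 + 0.28571429² = 0.10714286
E[M²] = 0.045351474 + 0.28571429² = 0.12698413
Var(Z) = 0.10714286*0.12698413 - (0.28571429*0.28571429)²
= 0.013605442 - 0.00666389 = 0.0069415521

0.0069415521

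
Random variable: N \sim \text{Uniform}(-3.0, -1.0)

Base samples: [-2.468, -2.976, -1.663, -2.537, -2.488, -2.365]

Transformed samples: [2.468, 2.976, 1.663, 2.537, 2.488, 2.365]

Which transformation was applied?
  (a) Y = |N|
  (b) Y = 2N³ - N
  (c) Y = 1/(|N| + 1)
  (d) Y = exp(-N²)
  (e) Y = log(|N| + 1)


Checking option (a) Y = |N|:
  N = -2.468 -> Y = 2.468 ✓
  N = -2.976 -> Y = 2.976 ✓
  N = -1.663 -> Y = 1.663 ✓
All samples match this transformation.

(a) |N|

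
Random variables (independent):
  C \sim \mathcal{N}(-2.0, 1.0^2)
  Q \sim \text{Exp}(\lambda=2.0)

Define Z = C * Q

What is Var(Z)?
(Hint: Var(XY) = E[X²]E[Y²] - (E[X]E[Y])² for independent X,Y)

Var(XY) = E[X²]E[Y²] - (E[X]E[Y])²
E[C] = -2, Var(C) = 1
E[Q] = 0.5, Var(Q) = 0.25
E[C²] = 1 + (-2)² = 5
E[Q²] = 0.25 + 0.5² = 0.5
Var(Z) = 5*0.5 - (-2*0.5)²
= 2.5 - 1 = 1.5

1.5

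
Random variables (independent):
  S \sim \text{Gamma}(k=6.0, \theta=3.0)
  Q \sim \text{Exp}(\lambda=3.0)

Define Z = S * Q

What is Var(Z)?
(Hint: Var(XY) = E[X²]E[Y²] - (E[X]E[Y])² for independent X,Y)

Var(XY) = E[X²]E[Y²] - (E[X]E[Y])²
E[S] = 18, Var(S) = 54
E[Q] = 0.33333333, Var(Q) = 0.11111111
E[S²] = 54 + 18² = 378
E[Q²] = 0.11111111 + 0.33333333² = 0.22222222
Var(Z) = 378*0.22222222 - (18*0.33333333)²
= 84 - 36 = 48

48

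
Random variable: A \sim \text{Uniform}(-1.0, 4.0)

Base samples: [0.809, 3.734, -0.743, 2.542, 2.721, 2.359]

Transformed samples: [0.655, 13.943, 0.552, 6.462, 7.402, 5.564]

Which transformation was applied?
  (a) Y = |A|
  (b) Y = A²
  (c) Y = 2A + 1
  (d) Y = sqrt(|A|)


Checking option (b) Y = A²:
  A = 0.809 -> Y = 0.655 ✓
  A = 3.734 -> Y = 13.943 ✓
  A = -0.743 -> Y = 0.552 ✓
All samples match this transformation.

(b) A²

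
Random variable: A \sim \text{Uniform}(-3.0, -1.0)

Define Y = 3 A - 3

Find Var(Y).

For Y = aA + b: Var(Y) = a² * Var(A)
Var(A) = (-1 + 3)^2/12 = 0.33333333
Var(Y) = 3² * 0.33333333 = 9 * 0.33333333 = 3

3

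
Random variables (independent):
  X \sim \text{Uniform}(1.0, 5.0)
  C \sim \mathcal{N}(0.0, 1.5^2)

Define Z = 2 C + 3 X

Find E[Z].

E[Z] = 3*E[X] + 2*E[C]
E[X] = 3
E[C] = 0
E[Z] = 3*3 + 2*0 = 9

9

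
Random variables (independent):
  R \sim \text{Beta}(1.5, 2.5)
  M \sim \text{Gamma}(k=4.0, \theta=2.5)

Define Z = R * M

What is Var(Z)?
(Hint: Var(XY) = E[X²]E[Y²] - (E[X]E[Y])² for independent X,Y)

Var(XY) = E[X²]E[Y²] - (E[X]E[Y])²
E[R] = 0.375, Var(R) = 0.046875
E[M] = 10, Var(M) = 25
E[R²] = 0.046875 + 0.375² = 0.1875
E[M²] = 25 + 10² = 125
Var(Z) = 0.1875*125 - (0.375*10)²
= 23.4375 - 14.0625 = 9.375

9.375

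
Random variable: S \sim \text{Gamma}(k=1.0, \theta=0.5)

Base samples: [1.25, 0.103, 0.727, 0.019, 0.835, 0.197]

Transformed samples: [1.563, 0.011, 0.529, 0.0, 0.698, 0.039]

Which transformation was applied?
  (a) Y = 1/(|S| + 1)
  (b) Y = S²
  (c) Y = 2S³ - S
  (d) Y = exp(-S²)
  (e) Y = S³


Checking option (b) Y = S²:
  S = 1.25 -> Y = 1.563 ✓
  S = 0.103 -> Y = 0.011 ✓
  S = 0.727 -> Y = 0.529 ✓
All samples match this transformation.

(b) S²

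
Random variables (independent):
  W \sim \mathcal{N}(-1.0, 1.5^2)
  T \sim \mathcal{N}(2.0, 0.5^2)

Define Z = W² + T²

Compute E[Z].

E[Z] = E[W²] + E[T²]
E[W²] = Var(W) + E[W]² = 2.25 + 1 = 3.25
E[T²] = Var(T) + E[T]² = 0.25 + 4 = 4.25
E[Z] = 3.25 + 4.25 = 7.5

7.5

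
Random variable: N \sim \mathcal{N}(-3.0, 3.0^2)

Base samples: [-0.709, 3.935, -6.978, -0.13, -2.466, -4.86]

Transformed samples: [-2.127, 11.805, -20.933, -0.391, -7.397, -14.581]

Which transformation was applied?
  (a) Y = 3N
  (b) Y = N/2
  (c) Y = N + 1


Checking option (a) Y = 3N:
  N = -0.709 -> Y = -2.127 ✓
  N = 3.935 -> Y = 11.805 ✓
  N = -6.978 -> Y = -20.933 ✓
All samples match this transformation.

(a) 3N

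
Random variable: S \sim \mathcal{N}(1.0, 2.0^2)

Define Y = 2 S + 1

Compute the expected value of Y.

For Y = 2S + 1:
E[Y] = 2 * E[S] + 1
E[S] = 1.0 = 1
E[Y] = 2 * 1 + 1 = 3

3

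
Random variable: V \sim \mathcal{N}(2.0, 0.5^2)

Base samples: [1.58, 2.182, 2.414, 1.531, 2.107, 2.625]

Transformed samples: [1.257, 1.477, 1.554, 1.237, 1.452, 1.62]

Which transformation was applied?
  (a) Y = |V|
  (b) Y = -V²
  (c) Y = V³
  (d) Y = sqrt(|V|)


Checking option (d) Y = sqrt(|V|):
  V = 1.58 -> Y = 1.257 ✓
  V = 2.182 -> Y = 1.477 ✓
  V = 2.414 -> Y = 1.554 ✓
All samples match this transformation.

(d) sqrt(|V|)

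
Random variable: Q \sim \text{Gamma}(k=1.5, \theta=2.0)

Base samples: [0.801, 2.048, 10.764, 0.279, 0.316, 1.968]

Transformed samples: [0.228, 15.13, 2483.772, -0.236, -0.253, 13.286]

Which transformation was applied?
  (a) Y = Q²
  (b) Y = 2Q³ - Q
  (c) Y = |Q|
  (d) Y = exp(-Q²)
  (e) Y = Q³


Checking option (b) Y = 2Q³ - Q:
  Q = 0.801 -> Y = 0.228 ✓
  Q = 2.048 -> Y = 15.13 ✓
  Q = 10.764 -> Y = 2483.772 ✓
All samples match this transformation.

(b) 2Q³ - Q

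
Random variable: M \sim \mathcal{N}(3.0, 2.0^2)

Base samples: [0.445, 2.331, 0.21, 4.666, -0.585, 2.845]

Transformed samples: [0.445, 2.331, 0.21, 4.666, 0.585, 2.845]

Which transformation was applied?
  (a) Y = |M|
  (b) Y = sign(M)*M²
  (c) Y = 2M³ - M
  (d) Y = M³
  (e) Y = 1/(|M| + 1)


Checking option (a) Y = |M|:
  M = 0.445 -> Y = 0.445 ✓
  M = 2.331 -> Y = 2.331 ✓
  M = 0.21 -> Y = 0.21 ✓
All samples match this transformation.

(a) |M|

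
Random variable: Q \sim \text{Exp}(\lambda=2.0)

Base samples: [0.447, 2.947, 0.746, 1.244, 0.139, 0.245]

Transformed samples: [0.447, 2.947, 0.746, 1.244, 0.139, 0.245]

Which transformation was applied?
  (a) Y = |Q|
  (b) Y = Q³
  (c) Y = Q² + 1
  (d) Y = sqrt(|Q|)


Checking option (a) Y = |Q|:
  Q = 0.447 -> Y = 0.447 ✓
  Q = 2.947 -> Y = 2.947 ✓
  Q = 0.746 -> Y = 0.746 ✓
All samples match this transformation.

(a) |Q|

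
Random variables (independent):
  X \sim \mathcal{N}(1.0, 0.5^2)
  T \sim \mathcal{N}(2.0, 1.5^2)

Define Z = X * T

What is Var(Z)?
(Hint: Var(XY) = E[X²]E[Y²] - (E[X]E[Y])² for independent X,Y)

Var(XY) = E[X²]E[Y²] - (E[X]E[Y])²
E[X] = 1, Var(X) = 0.25
E[T] = 2, Var(T) = 2.25
E[X²] = 0.25 + 1² = 1.25
E[T²] = 2.25 + 2² = 6.25
Var(Z) = 1.25*6.25 - (1*2)²
= 7.8125 - 4 = 3.8125

3.8125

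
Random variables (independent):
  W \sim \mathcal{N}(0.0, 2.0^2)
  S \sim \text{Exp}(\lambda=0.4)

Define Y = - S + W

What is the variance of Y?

For independent RVs: Var(aX + bY) = a²Var(X) + b²Var(Y)
Var(W) = 4
Var(S) = 6.25
Var(Y) = 1²*4 + (-1)²*6.25
= 1*4 + 1*6.25 = 10.25

10.25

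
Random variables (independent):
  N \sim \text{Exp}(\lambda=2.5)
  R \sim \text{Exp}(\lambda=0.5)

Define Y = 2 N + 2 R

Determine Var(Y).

For independent RVs: Var(aX + bY) = a²Var(X) + b²Var(Y)
Var(N) = 0.16
Var(R) = 4
Var(Y) = 2²*0.16 + 2²*4
= 4*0.16 + 4*4 = 16.64

16.64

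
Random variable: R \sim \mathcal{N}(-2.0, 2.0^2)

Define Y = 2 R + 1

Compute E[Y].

For Y = 2R + 1:
E[Y] = 2 * E[R] + 1
E[R] = -2.0 = -2
E[Y] = 2 * (-2) + 1 = -3

-3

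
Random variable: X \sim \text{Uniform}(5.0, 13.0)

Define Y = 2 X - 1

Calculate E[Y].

For Y = 2X - 1:
E[Y] = 2 * E[X] - 1
E[X] = (5 + 13)/2 = 9
E[Y] = 2 * 9 - 1 = 17

17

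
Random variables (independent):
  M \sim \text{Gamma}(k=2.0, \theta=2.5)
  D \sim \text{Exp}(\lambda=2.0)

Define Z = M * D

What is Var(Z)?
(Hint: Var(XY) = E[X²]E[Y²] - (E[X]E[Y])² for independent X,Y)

Var(XY) = E[X²]E[Y²] - (E[X]E[Y])²
E[M] = 5, Var(M) = 12.5
E[D] = 0.5, Var(D) = 0.25
E[M²] = 12.5 + 5² = 37.5
E[D²] = 0.25 + 0.5² = 0.5
Var(Z) = 37.5*0.5 - (5*0.5)²
= 18.75 - 6.25 = 12.5

12.5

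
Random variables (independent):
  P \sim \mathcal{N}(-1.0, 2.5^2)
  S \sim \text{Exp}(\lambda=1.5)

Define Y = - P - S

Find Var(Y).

For independent RVs: Var(aX + bY) = a²Var(X) + b²Var(Y)
Var(P) = 6.25
Var(S) = 0.44444444
Var(Y) = (-1)²*6.25 + (-1)²*0.44444444
= 1*6.25 + 1*0.44444444 = 6.6944444

6.6944444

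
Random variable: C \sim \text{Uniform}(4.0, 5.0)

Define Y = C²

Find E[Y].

E[C²] = Var(C) + (E[C])² = 0.083333333 + 20.25 = 20.333333

20.333333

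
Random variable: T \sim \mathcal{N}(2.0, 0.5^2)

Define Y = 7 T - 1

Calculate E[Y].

For Y = 7T - 1:
E[Y] = 7 * E[T] - 1
E[T] = 2.0 = 2
E[Y] = 7 * 2 - 1 = 13

13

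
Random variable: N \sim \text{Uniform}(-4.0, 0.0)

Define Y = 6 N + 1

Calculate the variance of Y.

For Y = aN + b: Var(Y) = a² * Var(N)
Var(N) = (0 + 4)^2/12 = 1.3333333
Var(Y) = 6² * 1.3333333 = 36 * 1.3333333 = 48

48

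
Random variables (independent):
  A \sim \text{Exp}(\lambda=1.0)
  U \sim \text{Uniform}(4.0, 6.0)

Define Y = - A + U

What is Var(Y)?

For independent RVs: Var(aX + bY) = a²Var(X) + b²Var(Y)
Var(A) = 1
Var(U) = 0.33333333
Var(Y) = (-1)²*1 + 1²*0.33333333
= 1*1 + 1*0.33333333 = 1.3333333

1.3333333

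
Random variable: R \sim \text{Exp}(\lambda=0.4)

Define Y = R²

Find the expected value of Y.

E[R²] = Var(R) + (E[R])² = 6.25 + 6.25 = 12.5

12.5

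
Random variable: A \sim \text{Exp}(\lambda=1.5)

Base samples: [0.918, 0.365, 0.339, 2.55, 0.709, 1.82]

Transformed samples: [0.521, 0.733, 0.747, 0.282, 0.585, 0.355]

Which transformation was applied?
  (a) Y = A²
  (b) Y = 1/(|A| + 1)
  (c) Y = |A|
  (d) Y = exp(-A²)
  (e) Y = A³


Checking option (b) Y = 1/(|A| + 1):
  A = 0.918 -> Y = 0.521 ✓
  A = 0.365 -> Y = 0.733 ✓
  A = 0.339 -> Y = 0.747 ✓
All samples match this transformation.

(b) 1/(|A| + 1)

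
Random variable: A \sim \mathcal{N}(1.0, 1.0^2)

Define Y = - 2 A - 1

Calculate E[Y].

For Y = -2A - 1:
E[Y] = -2 * E[A] - 1
E[A] = 1.0 = 1
E[Y] = -2 * 1 - 1 = -3

-3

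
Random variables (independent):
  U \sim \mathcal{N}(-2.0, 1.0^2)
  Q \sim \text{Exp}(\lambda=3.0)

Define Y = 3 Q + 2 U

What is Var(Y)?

For independent RVs: Var(aX + bY) = a²Var(X) + b²Var(Y)
Var(U) = 1
Var(Q) = 0.11111111
Var(Y) = 2²*1 + 3²*0.11111111
= 4*1 + 9*0.11111111 = 5

5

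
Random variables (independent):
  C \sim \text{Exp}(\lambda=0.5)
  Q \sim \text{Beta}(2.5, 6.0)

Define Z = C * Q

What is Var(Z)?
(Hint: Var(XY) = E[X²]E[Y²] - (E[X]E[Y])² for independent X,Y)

Var(XY) = E[X²]E[Y²] - (E[X]E[Y])²
E[C] = 2, Var(C) = 4
E[Q] = 0.29411765, Var(Q) = 0.021853943
E[C²] = 4 + 2² = 8
E[Q²] = 0.021853943 + 0.29411765² = 0.10835913
Var(Z) = 8*0.10835913 - (2*0.29411765)²
= 0.86687307 - 0.34602076 = 0.5208523

0.5208523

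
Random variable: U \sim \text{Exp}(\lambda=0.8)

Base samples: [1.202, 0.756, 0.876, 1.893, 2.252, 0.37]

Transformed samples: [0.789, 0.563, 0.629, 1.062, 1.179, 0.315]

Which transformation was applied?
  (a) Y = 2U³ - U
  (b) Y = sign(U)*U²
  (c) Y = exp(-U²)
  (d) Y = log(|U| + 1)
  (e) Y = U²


Checking option (d) Y = log(|U| + 1):
  U = 1.202 -> Y = 0.789 ✓
  U = 0.756 -> Y = 0.563 ✓
  U = 0.876 -> Y = 0.629 ✓
All samples match this transformation.

(d) log(|U| + 1)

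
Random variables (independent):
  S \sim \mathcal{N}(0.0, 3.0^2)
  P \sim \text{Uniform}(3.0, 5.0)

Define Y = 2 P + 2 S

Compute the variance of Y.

For independent RVs: Var(aX + bY) = a²Var(X) + b²Var(Y)
Var(S) = 9
Var(P) = 0.33333333
Var(Y) = 2²*9 + 2²*0.33333333
= 4*9 + 4*0.33333333 = 37.333333

37.333333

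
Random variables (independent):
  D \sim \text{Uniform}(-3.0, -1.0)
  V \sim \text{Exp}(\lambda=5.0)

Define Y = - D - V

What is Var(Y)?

For independent RVs: Var(aX + bY) = a²Var(X) + b²Var(Y)
Var(D) = 0.33333333
Var(V) = 0.04
Var(Y) = (-1)²*0.33333333 + (-1)²*0.04
= 1*0.33333333 + 1*0.04 = 0.37333333

0.37333333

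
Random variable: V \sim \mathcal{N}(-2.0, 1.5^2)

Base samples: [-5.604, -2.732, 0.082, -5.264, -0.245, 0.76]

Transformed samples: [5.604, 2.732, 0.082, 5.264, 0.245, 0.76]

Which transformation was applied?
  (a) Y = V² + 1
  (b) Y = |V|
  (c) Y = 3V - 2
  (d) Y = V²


Checking option (b) Y = |V|:
  V = -5.604 -> Y = 5.604 ✓
  V = -2.732 -> Y = 2.732 ✓
  V = 0.082 -> Y = 0.082 ✓
All samples match this transformation.

(b) |V|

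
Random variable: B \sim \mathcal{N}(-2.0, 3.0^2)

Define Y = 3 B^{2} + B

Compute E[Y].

E[Y] = 3*E[B²] + 1*E[B]
E[B] = -2
E[B²] = Var(B) + (E[B])² = 9 + 4 = 13
E[Y] = 3*13 + 1*(-2) = 37

37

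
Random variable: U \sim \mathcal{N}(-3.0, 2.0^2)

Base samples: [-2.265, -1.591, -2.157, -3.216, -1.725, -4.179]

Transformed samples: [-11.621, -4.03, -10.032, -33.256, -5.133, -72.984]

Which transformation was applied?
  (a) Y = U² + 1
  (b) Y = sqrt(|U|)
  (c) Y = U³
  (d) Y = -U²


Checking option (c) Y = U³:
  U = -2.265 -> Y = -11.621 ✓
  U = -1.591 -> Y = -4.03 ✓
  U = -2.157 -> Y = -10.032 ✓
All samples match this transformation.

(c) U³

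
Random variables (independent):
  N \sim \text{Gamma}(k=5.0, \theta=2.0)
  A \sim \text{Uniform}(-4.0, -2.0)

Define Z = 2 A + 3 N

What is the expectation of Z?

E[Z] = 3*E[N] + 2*E[A]
E[N] = 10
E[A] = -3
E[Z] = 3*10 + 2*(-3) = 24

24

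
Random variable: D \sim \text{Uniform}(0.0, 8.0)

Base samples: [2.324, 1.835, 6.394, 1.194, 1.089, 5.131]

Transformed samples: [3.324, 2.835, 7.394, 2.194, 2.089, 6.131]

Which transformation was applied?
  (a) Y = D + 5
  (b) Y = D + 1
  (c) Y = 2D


Checking option (b) Y = D + 1:
  D = 2.324 -> Y = 3.324 ✓
  D = 1.835 -> Y = 2.835 ✓
  D = 6.394 -> Y = 7.394 ✓
All samples match this transformation.

(b) D + 1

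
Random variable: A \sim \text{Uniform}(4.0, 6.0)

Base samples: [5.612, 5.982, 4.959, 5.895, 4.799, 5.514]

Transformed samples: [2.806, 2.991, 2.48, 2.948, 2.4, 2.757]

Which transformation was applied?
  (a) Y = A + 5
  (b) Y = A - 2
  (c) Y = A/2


Checking option (c) Y = A/2:
  A = 5.612 -> Y = 2.806 ✓
  A = 5.982 -> Y = 2.991 ✓
  A = 4.959 -> Y = 2.48 ✓
All samples match this transformation.

(c) A/2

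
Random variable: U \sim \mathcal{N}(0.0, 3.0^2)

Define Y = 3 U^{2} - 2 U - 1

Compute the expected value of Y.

E[Y] = 3*E[U²] - 2*E[U] - 1
E[U] = 0
E[U²] = Var(U) + (E[U])² = 9 + 0 = 9
E[Y] = 3*9 - 2*0 - 1 = 26

26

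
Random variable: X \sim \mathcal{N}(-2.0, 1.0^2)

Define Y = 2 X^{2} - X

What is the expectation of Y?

E[Y] = 2*E[X²] - 1*E[X]
E[X] = -2
E[X²] = Var(X) + (E[X])² = 1 + 4 = 5
E[Y] = 2*5 - 1*(-2) = 12

12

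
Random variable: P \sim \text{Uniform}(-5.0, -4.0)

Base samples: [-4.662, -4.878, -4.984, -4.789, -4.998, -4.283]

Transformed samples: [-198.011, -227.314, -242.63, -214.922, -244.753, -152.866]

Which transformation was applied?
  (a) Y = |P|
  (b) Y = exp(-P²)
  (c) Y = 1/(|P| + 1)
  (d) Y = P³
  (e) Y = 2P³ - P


Checking option (e) Y = 2P³ - P:
  P = -4.662 -> Y = -198.011 ✓
  P = -4.878 -> Y = -227.314 ✓
  P = -4.984 -> Y = -242.63 ✓
All samples match this transformation.

(e) 2P³ - P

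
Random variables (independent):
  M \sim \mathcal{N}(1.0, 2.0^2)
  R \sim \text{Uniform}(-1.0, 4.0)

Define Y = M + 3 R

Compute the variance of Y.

For independent RVs: Var(aX + bY) = a²Var(X) + b²Var(Y)
Var(M) = 4
Var(R) = 2.0833333
Var(Y) = 1²*4 + 3²*2.0833333
= 1*4 + 9*2.0833333 = 22.75

22.75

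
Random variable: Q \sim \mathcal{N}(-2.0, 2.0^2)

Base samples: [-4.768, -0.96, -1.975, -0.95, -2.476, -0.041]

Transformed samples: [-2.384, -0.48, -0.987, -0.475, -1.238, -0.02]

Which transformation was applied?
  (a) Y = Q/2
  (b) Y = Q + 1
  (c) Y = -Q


Checking option (a) Y = Q/2:
  Q = -4.768 -> Y = -2.384 ✓
  Q = -0.96 -> Y = -0.48 ✓
  Q = -1.975 -> Y = -0.987 ✓
All samples match this transformation.

(a) Q/2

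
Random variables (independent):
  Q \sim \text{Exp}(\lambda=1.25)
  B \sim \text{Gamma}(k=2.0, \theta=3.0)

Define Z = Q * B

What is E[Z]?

For independent RVs: E[XY] = E[X]*E[Y]
E[Q] = 0.8
E[B] = 6
E[Z] = 0.8 * 6 = 4.8

4.8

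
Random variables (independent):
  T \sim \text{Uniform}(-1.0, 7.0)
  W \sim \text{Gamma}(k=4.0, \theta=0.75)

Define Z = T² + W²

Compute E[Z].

E[Z] = E[T²] + E[W²]
E[T²] = Var(T) + E[T]² = 5.3333333 + 9 = 14.333333
E[W²] = Var(W) + E[W]² = 2.25 + 9 = 11.25
E[Z] = 14.333333 + 11.25 = 25.583333

25.583333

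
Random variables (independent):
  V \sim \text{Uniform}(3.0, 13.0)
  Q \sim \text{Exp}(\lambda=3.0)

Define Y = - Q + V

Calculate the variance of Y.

For independent RVs: Var(aX + bY) = a²Var(X) + b²Var(Y)
Var(V) = 8.3333333
Var(Q) = 0.11111111
Var(Y) = 1²*8.3333333 + (-1)²*0.11111111
= 1*8.3333333 + 1*0.11111111 = 8.4444444

8.4444444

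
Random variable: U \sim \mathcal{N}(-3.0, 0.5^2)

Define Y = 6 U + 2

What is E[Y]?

For Y = 6U + 2:
E[Y] = 6 * E[U] + 2
E[U] = -3.0 = -3
E[Y] = 6 * (-3) + 2 = -16

-16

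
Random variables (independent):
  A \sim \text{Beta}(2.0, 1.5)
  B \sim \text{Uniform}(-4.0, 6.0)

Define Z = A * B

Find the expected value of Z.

For independent RVs: E[XY] = E[X]*E[Y]
E[A] = 0.57142857
E[B] = 1
E[Z] = 0.57142857 * 1 = 0.57142857

0.57142857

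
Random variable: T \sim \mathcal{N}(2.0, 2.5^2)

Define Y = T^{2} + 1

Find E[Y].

E[Y] = 1*E[T²] + 1
E[T] = 2
E[T²] = Var(T) + (E[T])² = 6.25 + 4 = 10.25
E[Y] = 1*10.25 + 1 = 11.25

11.25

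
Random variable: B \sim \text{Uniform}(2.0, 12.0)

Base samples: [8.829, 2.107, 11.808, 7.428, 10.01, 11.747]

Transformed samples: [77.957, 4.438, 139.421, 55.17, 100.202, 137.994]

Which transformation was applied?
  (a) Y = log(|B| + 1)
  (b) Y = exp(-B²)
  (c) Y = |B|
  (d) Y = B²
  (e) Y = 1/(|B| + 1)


Checking option (d) Y = B²:
  B = 8.829 -> Y = 77.957 ✓
  B = 2.107 -> Y = 4.438 ✓
  B = 11.808 -> Y = 139.421 ✓
All samples match this transformation.

(d) B²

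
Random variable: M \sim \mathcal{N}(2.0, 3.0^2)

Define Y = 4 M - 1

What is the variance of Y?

For Y = aM + b: Var(Y) = a² * Var(M)
Var(M) = 3.0^2 = 9
Var(Y) = 4² * 9 = 16 * 9 = 144

144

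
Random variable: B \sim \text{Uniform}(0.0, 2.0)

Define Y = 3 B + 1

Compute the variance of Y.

For Y = aB + b: Var(Y) = a² * Var(B)
Var(B) = (2 - 0)^2/12 = 0.33333333
Var(Y) = 3² * 0.33333333 = 9 * 0.33333333 = 3

3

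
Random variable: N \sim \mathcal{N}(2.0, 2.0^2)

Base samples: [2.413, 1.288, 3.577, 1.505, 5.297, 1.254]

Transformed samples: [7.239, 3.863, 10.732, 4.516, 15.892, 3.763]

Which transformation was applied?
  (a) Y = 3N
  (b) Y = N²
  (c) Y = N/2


Checking option (a) Y = 3N:
  N = 2.413 -> Y = 7.239 ✓
  N = 1.288 -> Y = 3.863 ✓
  N = 3.577 -> Y = 10.732 ✓
All samples match this transformation.

(a) 3N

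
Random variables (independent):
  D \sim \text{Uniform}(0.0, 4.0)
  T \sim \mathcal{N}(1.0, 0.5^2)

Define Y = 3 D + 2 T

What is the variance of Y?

For independent RVs: Var(aX + bY) = a²Var(X) + b²Var(Y)
Var(D) = 1.3333333
Var(T) = 0.25
Var(Y) = 3²*1.3333333 + 2²*0.25
= 9*1.3333333 + 4*0.25 = 13

13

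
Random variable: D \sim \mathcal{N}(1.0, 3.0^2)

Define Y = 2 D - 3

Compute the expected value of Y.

For Y = 2D - 3:
E[Y] = 2 * E[D] - 3
E[D] = 1.0 = 1
E[Y] = 2 * 1 - 3 = -1

-1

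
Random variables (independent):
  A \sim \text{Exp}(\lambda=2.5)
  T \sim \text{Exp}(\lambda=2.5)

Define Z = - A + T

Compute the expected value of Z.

E[Z] = -1*E[A] + 1*E[T]
E[A] = 0.4
E[T] = 0.4
E[Z] = -1*0.4 + 1*0.4 = 0

0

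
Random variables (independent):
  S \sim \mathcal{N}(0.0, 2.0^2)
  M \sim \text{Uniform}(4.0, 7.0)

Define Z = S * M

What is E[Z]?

For independent RVs: E[XY] = E[X]*E[Y]
E[S] = 0
E[M] = 5.5
E[Z] = 0 * 5.5 = 0

0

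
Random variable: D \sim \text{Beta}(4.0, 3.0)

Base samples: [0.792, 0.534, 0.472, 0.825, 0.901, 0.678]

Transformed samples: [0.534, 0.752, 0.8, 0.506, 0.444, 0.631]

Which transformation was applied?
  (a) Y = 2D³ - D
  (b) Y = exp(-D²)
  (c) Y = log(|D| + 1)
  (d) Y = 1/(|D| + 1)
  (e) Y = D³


Checking option (b) Y = exp(-D²):
  D = 0.792 -> Y = 0.534 ✓
  D = 0.534 -> Y = 0.752 ✓
  D = 0.472 -> Y = 0.8 ✓
All samples match this transformation.

(b) exp(-D²)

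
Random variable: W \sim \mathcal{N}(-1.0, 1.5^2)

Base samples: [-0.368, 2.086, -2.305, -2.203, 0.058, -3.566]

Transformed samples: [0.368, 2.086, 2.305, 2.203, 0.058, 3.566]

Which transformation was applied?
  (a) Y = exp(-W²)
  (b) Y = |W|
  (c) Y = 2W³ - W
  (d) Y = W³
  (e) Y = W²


Checking option (b) Y = |W|:
  W = -0.368 -> Y = 0.368 ✓
  W = 2.086 -> Y = 2.086 ✓
  W = -2.305 -> Y = 2.305 ✓
All samples match this transformation.

(b) |W|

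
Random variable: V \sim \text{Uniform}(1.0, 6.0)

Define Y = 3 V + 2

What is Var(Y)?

For Y = aV + b: Var(Y) = a² * Var(V)
Var(V) = (6 - 1)^2/12 = 2.0833333
Var(Y) = 3² * 2.0833333 = 9 * 2.0833333 = 18.75

18.75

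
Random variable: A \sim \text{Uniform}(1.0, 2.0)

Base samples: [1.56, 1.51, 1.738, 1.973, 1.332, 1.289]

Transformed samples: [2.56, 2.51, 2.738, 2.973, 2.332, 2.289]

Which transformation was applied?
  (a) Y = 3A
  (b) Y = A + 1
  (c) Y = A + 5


Checking option (b) Y = A + 1:
  A = 1.56 -> Y = 2.56 ✓
  A = 1.51 -> Y = 2.51 ✓
  A = 1.738 -> Y = 2.738 ✓
All samples match this transformation.

(b) A + 1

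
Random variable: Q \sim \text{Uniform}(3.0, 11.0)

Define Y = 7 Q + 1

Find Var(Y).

For Y = aQ + b: Var(Y) = a² * Var(Q)
Var(Q) = (11 - 3)^2/12 = 5.3333333
Var(Y) = 7² * 5.3333333 = 49 * 5.3333333 = 261.33333

261.33333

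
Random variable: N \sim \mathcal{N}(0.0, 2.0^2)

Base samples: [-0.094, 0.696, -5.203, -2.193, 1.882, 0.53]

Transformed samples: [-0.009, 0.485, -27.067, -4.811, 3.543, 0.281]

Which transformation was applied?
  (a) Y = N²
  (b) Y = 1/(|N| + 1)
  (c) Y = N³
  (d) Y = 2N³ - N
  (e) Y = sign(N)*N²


Checking option (e) Y = sign(N)*N²:
  N = -0.094 -> Y = -0.009 ✓
  N = 0.696 -> Y = 0.485 ✓
  N = -5.203 -> Y = -27.067 ✓
All samples match this transformation.

(e) sign(N)*N²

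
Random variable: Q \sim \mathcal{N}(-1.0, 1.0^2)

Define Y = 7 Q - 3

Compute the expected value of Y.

For Y = 7Q - 3:
E[Y] = 7 * E[Q] - 3
E[Q] = -1.0 = -1
E[Y] = 7 * (-1) - 3 = -10

-10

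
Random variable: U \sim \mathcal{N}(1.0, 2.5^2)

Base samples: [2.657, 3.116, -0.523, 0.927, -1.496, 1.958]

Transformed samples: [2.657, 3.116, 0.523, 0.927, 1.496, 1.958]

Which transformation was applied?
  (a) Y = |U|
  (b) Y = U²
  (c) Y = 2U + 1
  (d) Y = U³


Checking option (a) Y = |U|:
  U = 2.657 -> Y = 2.657 ✓
  U = 3.116 -> Y = 3.116 ✓
  U = -0.523 -> Y = 0.523 ✓
All samples match this transformation.

(a) |U|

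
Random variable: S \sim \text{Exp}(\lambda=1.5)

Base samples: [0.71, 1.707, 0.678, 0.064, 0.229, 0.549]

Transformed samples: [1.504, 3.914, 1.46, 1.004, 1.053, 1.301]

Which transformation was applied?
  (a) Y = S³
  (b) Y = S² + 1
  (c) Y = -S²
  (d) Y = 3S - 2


Checking option (b) Y = S² + 1:
  S = 0.71 -> Y = 1.504 ✓
  S = 1.707 -> Y = 3.914 ✓
  S = 0.678 -> Y = 1.46 ✓
All samples match this transformation.

(b) S² + 1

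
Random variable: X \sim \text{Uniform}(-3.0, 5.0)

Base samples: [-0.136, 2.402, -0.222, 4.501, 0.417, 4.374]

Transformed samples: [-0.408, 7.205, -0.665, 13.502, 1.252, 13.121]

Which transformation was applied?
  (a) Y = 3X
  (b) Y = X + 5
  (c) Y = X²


Checking option (a) Y = 3X:
  X = -0.136 -> Y = -0.408 ✓
  X = 2.402 -> Y = 7.205 ✓
  X = -0.222 -> Y = -0.665 ✓
All samples match this transformation.

(a) 3X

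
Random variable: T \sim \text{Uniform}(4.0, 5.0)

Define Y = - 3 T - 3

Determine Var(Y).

For Y = aT + b: Var(Y) = a² * Var(T)
Var(T) = (5 - 4)^2/12 = 0.083333333
Var(Y) = (-3)² * 0.083333333 = 9 * 0.083333333 = 0.75

0.75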